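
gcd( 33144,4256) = 8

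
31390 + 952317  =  983707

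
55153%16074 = 6931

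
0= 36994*0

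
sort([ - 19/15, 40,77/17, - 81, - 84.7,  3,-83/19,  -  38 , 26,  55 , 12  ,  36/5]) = [-84.7,-81, - 38,  -  83/19, - 19/15,3, 77/17,  36/5,  12, 26,40,55] 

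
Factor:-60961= - 60961^1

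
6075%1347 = 687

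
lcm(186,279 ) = 558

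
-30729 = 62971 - 93700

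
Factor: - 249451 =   -  19^2*691^1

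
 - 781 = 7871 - 8652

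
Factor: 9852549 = 3^1*7^1*469169^1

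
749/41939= 749/41939  =  0.02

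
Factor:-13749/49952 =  - 2^( - 5) * 3^1*7^( - 1) * 223^(  -  1 )*4583^1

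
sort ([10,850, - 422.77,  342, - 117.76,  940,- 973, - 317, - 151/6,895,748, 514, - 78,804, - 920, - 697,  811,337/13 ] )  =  [-973, - 920, - 697, - 422.77, - 317, - 117.76, - 78, - 151/6,10, 337/13,342 , 514,  748, 804,  811, 850,895,940]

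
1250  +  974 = 2224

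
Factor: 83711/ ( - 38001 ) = -3^( - 1)*53^( - 1)*97^1* 239^( - 1 )*863^1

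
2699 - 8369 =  - 5670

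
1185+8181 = 9366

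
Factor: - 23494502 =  - 2^1*11747251^1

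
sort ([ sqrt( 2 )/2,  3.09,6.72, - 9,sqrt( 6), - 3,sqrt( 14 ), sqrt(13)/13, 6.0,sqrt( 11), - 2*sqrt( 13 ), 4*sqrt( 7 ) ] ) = [ - 9,  -  2*sqrt( 13 ),-3, sqrt (13) /13, sqrt( 2 )/2,sqrt( 6),  3.09, sqrt (11 ),  sqrt ( 14),  6.0 , 6.72,4 * sqrt(7 ) ] 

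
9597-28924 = - 19327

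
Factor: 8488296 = 2^3*3^2 * 31^1 * 3803^1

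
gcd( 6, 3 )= 3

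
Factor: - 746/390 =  - 3^ (-1)*5^( - 1)*13^( - 1)*373^1 = - 373/195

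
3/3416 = 3/3416 = 0.00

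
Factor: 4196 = 2^2 * 1049^1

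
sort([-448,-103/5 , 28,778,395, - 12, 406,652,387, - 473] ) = [ - 473,-448,-103/5 , - 12, 28 , 387, 395,  406, 652, 778]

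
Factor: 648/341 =2^3*3^4*11^(- 1) * 31^ (-1 ) 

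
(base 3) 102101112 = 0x206f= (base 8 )20157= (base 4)2001233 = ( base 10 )8303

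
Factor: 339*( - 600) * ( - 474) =96411600 = 2^4*3^3*5^2*79^1*113^1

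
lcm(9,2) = 18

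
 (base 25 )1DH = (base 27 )18M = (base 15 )447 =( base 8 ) 1707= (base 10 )967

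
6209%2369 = 1471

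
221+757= 978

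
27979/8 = 27979/8  =  3497.38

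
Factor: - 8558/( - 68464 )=1/8 = 2^( - 3)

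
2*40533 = 81066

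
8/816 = 1/102 = 0.01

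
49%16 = 1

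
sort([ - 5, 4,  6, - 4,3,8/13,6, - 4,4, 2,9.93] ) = [ - 5, - 4, - 4,8/13,2, 3, 4,4, 6, 6, 9.93]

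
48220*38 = 1832360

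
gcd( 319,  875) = 1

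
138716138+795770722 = 934486860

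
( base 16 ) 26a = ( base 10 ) 618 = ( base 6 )2510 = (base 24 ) 11I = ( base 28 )M2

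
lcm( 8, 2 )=8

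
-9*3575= - 32175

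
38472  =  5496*7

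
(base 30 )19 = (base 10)39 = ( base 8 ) 47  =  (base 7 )54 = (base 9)43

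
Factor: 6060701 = 433^1*13997^1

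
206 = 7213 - 7007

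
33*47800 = 1577400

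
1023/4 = 255 + 3/4 = 255.75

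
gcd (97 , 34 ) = 1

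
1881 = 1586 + 295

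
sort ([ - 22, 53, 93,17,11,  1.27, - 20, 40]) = [-22, - 20,1.27,11, 17,  40, 53, 93 ] 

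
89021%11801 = 6414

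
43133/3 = 14377  +  2/3 = 14377.67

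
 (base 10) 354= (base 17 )13E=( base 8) 542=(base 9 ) 433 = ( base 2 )101100010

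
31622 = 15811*2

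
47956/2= 23978 = 23978.00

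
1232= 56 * 22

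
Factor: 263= 263^1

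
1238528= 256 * 4838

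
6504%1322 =1216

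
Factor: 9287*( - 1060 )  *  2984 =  - 2^5 * 5^1*37^1 *53^1*251^1*373^1 = -29375152480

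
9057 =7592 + 1465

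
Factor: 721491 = 3^1*29^1*8293^1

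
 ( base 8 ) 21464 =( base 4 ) 2030310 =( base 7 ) 35163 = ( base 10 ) 9012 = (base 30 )a0c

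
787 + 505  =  1292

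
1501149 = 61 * 24609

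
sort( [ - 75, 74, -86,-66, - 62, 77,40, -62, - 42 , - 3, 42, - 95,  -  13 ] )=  [-95, - 86, - 75, - 66, -62, - 62, -42, - 13, - 3,40,42,74,77 ] 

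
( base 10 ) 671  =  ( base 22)18b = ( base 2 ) 1010011111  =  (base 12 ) 47B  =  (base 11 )560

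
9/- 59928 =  - 3/19976 = -0.00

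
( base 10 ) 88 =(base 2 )1011000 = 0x58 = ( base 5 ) 323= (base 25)3D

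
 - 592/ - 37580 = 148/9395  =  0.02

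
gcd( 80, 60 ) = 20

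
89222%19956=9398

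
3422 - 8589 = -5167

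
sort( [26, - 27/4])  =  [ - 27/4, 26 ] 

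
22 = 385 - 363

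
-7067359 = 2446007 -9513366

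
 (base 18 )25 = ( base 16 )29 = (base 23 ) 1I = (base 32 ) 19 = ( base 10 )41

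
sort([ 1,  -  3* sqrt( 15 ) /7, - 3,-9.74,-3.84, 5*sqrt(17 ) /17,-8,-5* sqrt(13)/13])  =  [-9.74, - 8,-3.84,-3,-3*sqrt(15)/7, - 5*sqrt( 13 ) /13,1, 5*sqrt( 17)/17]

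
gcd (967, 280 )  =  1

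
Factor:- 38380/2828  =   - 5^1*7^(-1 ) * 19^1 = - 95/7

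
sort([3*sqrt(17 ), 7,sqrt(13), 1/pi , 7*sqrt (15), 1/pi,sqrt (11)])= [ 1/pi,1/pi, sqrt( 11),  sqrt( 13),  7, 3*sqrt(17),  7*sqrt(15 ) ]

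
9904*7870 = 77944480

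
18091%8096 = 1899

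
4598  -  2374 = 2224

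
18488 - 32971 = - 14483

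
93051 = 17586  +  75465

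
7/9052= 7/9052 = 0.00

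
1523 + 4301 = 5824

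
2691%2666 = 25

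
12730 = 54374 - 41644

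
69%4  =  1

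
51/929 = 51/929 = 0.05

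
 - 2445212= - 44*55573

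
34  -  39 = - 5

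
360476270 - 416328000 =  - 55851730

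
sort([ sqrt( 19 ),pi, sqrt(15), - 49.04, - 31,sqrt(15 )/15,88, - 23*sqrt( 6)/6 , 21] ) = [-49.04, - 31, - 23*sqrt( 6)/6,sqrt(15 ) /15,pi,sqrt( 15),sqrt( 19),  21 , 88]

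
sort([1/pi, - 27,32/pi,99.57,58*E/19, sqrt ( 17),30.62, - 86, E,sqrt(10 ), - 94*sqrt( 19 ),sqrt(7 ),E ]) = [  -  94  *  sqrt(19 ),-86,-27,1/pi , sqrt (7), E,E,sqrt (10 ), sqrt(17),58*E/19,32/pi, 30.62,99.57 ] 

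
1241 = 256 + 985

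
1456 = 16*91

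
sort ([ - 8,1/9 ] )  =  [-8,1/9] 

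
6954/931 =366/49 = 7.47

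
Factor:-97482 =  - 2^1*3^1 * 7^1*11^1*211^1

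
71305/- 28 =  - 71305/28 = - 2546.61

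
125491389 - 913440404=  -  787949015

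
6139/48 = 6139/48 = 127.90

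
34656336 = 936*37026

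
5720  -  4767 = 953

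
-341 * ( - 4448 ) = 1516768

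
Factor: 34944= 2^7  *  3^1*7^1 * 13^1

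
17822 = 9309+8513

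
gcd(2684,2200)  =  44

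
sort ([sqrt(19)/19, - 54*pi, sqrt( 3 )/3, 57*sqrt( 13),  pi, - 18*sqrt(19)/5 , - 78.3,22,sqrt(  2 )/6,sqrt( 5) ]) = [ - 54*pi, - 78.3, - 18*sqrt( 19)/5,sqrt( 19)/19,sqrt (2)/6,  sqrt( 3) /3 , sqrt(5),pi,22,57*sqrt(13 ) ] 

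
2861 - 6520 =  -3659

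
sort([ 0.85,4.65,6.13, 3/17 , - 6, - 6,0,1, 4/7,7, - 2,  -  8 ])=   [ - 8, - 6, - 6, - 2,0,3/17,4/7,0.85,1, 4.65, 6.13, 7 ] 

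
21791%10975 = 10816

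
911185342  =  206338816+704846526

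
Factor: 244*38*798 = 7399056= 2^4*3^1*7^1 *19^2*61^1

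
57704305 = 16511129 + 41193176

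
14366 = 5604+8762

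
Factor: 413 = 7^1*59^1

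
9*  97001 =873009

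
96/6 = 16=16.00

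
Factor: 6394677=3^1*2131559^1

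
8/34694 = 4/17347 = 0.00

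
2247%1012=223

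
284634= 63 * 4518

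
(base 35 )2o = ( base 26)3G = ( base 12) 7A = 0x5E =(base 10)94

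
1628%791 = 46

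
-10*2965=-29650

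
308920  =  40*7723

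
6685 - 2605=4080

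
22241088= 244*91152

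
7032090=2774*2535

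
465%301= 164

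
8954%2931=161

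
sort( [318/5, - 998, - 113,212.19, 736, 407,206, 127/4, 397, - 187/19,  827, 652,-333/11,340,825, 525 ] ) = [ - 998,-113,-333/11,-187/19, 127/4, 318/5, 206, 212.19 , 340, 397,  407,525, 652, 736, 825,827 ]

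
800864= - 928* ( - 863)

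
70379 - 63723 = 6656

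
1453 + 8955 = 10408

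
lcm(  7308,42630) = 255780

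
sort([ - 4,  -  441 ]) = [ - 441, - 4]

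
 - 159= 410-569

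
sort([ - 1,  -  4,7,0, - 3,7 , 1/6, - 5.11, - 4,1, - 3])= [ - 5.11, - 4, - 4, - 3, -3, - 1, 0,1/6  ,  1, 7,7]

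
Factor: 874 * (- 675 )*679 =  - 400576050 = - 2^1*3^3*5^2*7^1*19^1*23^1*97^1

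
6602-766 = 5836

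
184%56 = 16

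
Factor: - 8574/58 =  - 3^1*29^( - 1)*1429^1  =  - 4287/29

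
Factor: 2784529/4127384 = 2^( - 3 )*11^1*163^1 * 1553^1*515923^(  -  1) 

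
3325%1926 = 1399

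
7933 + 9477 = 17410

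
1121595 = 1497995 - 376400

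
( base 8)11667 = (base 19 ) DIC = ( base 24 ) 8I7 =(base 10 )5047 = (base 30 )5I7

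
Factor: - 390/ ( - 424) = 2^( - 2)*3^1*5^1 * 13^1  *53^( - 1 )  =  195/212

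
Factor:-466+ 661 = 3^1 * 5^1*13^1= 195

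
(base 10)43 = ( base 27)1G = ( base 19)25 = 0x2B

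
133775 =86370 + 47405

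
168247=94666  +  73581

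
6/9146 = 3/4573 = 0.00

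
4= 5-1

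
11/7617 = 11/7617 = 0.00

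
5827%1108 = 287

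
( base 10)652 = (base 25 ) 112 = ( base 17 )246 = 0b1010001100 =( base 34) j6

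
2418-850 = 1568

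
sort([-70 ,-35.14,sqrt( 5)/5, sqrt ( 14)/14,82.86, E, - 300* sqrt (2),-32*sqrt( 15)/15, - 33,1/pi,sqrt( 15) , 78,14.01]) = [-300* sqrt( 2), - 70, - 35.14,-33, - 32*sqrt( 15)/15,sqrt( 14) /14,1/pi,sqrt( 5)/5,E,sqrt(15), 14.01, 78,82.86] 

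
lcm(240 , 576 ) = 2880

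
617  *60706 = 37455602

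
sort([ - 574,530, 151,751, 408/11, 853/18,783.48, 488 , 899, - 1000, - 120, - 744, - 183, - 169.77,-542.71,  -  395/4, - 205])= [ - 1000,  -  744,-574, - 542.71, - 205, - 183,- 169.77 , - 120, - 395/4,408/11,853/18, 151 , 488, 530 , 751, 783.48, 899]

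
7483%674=69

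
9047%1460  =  287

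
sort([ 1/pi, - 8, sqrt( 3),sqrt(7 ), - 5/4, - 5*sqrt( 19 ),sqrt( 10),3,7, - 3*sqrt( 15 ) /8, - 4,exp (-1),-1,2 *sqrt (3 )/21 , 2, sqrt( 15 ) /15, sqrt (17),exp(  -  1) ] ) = [ - 5*sqrt( 19), - 8, - 4, - 3 *sqrt( 15) /8, - 5/4, - 1,2*sqrt(3 ) /21, sqrt(15) /15,1/pi,exp( - 1), exp( - 1 ), sqrt( 3 ), 2,sqrt( 7),3,sqrt( 10),  sqrt( 17 ), 7]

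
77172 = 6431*12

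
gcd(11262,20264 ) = 2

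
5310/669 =7 + 209/223  =  7.94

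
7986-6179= 1807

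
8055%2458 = 681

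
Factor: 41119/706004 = 3163/54308 = 2^ ( - 2 )  *  3163^1*13577^ ( - 1 ) 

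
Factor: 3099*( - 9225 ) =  - 28588275 = - 3^3*5^2 * 41^1*1033^1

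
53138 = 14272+38866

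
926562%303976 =14634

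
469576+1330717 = 1800293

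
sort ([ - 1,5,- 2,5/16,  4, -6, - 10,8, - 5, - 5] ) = [ - 10,- 6 , - 5, - 5,-2, - 1,5/16, 4,5,8]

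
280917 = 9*31213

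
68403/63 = 22801/21 =1085.76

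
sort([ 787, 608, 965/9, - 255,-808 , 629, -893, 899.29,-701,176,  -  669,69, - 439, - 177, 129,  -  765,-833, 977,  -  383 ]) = [ - 893, - 833, - 808,  -  765 ,  -  701,-669 , - 439, - 383, - 255,  -  177,  69 , 965/9 , 129, 176, 608, 629,787, 899.29, 977] 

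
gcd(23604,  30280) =4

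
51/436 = 51/436=0.12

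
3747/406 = 3747/406 = 9.23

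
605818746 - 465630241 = 140188505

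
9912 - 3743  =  6169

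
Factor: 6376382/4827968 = 3188191/2413984 =2^(-5 ) * 23^1*75437^( - 1 ) * 138617^1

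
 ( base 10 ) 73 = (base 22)37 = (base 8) 111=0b1001001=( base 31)2b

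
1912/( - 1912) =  - 1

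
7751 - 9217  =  -1466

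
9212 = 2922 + 6290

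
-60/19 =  - 60/19= - 3.16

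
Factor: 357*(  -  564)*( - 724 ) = 2^4* 3^2*7^1*17^1*47^1*181^1=145775952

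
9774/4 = 4887/2 = 2443.50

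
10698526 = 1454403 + 9244123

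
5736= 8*717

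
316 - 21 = 295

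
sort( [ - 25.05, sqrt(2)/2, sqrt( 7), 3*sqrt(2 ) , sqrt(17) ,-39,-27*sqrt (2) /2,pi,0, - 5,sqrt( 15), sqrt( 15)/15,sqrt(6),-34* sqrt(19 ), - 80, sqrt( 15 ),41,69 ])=[-34*sqrt(19),-80, - 39, - 25.05,-27*sqrt(2)/2,-5, 0, sqrt(15)/15,sqrt( 2) /2,  sqrt(6),sqrt(7), pi, sqrt( 15),sqrt (15), sqrt( 17), 3*sqrt(2), 41, 69]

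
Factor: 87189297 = 3^1*13^2*23^1*7477^1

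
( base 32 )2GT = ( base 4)220131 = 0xa1d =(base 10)2589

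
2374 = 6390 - 4016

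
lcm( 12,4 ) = 12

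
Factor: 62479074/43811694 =3^( - 1)*7^1*31^1*47^1*1021^1*1153^( - 1)*2111^ ( - 1)= 10413179/7301949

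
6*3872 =23232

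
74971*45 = 3373695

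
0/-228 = 0/1 = - 0.00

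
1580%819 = 761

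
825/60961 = 825/60961 = 0.01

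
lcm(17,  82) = 1394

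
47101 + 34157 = 81258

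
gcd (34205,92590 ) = 5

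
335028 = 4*83757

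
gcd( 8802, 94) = 2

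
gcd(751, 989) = 1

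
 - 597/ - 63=199/21 = 9.48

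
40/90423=40/90423  =  0.00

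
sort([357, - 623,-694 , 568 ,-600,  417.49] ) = [ - 694,  -  623, - 600, 357, 417.49,  568]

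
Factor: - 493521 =-3^1*7^1*71^1* 331^1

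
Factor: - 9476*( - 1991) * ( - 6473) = - 122124252668= - 2^2*11^1*23^1*103^1  *181^1 * 6473^1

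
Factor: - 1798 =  -2^1*29^1*31^1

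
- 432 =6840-7272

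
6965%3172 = 621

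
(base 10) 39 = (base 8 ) 47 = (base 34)15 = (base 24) 1f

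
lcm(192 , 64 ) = 192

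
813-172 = 641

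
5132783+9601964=14734747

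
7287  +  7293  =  14580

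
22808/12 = 5702/3=1900.67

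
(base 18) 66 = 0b1110010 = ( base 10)114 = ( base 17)6c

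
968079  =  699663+268416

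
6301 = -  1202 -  - 7503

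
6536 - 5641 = 895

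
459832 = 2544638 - 2084806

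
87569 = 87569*1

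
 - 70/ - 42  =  5/3 = 1.67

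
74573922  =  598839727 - 524265805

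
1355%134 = 15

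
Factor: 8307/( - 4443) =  - 3^1 * 13^1 * 71^1 * 1481^ ( - 1 ) = - 2769/1481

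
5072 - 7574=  - 2502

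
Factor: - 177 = -3^1 *59^1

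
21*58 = 1218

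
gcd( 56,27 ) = 1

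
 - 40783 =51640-92423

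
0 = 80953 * 0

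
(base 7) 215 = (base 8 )156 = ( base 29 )3N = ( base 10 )110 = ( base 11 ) a0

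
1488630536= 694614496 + 794016040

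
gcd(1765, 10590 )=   1765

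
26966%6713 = 114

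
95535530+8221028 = 103756558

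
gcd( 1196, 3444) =4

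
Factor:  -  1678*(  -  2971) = 4985338 = 2^1* 839^1 *2971^1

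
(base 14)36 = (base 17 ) 2E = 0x30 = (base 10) 48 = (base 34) 1e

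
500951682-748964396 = - 248012714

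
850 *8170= 6944500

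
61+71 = 132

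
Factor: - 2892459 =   -  3^1*964153^1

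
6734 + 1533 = 8267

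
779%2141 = 779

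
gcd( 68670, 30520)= 7630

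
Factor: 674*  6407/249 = 2^1*3^(-1 ) * 43^1*83^(  -  1)*149^1*337^1  =  4318318/249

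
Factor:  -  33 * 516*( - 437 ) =7441236 = 2^2*3^2*11^1 * 19^1*23^1*43^1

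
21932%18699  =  3233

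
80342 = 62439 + 17903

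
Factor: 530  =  2^1*5^1*53^1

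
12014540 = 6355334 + 5659206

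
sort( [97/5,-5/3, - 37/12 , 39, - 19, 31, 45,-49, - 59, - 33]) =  [ - 59, - 49, - 33, - 19, - 37/12  , - 5/3,97/5,31,39, 45]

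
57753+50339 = 108092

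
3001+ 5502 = 8503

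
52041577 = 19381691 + 32659886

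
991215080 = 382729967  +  608485113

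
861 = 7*123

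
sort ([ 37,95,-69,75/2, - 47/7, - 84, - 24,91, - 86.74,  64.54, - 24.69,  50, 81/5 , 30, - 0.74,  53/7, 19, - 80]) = [-86.74, - 84,  -  80, - 69, - 24.69,-24, - 47/7, - 0.74,  53/7,  81/5 , 19,  30, 37, 75/2, 50, 64.54, 91, 95] 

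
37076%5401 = 4670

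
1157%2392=1157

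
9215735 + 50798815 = 60014550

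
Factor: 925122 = 2^1*3^1*11^1 *107^1* 131^1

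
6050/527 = 6050/527 = 11.48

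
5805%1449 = 9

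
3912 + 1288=5200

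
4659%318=207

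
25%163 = 25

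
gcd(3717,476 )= 7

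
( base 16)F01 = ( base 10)3841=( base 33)3hd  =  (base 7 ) 14125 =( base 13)1996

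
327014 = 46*7109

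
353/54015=353/54015=0.01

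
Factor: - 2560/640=- 4 = -2^2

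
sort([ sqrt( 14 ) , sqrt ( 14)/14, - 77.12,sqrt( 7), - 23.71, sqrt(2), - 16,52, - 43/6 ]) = [-77.12, -23.71, - 16, - 43/6 , sqrt( 14)/14 , sqrt(2),sqrt( 7 ),  sqrt( 14),52 ]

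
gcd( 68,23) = 1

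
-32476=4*( - 8119) 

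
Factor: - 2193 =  - 3^1* 17^1*43^1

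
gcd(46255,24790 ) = 5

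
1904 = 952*2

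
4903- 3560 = 1343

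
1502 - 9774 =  - 8272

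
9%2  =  1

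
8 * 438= 3504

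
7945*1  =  7945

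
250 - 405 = -155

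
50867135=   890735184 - 839868049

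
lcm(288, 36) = 288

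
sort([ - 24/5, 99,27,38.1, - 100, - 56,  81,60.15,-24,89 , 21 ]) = [ - 100, - 56, - 24,- 24/5 , 21, 27,38.1,60.15,  81 , 89 , 99]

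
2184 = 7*312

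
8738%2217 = 2087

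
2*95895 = 191790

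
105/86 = 105/86 = 1.22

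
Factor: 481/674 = 2^( - 1) *13^1 *37^1*337^( - 1)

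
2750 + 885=3635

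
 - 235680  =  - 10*23568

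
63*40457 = 2548791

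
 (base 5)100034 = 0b110001001000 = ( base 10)3144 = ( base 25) 50J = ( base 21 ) 72f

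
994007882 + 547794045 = 1541801927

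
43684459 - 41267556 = 2416903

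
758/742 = 1 + 8/371 = 1.02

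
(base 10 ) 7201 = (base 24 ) CC1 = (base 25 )BD1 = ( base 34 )67r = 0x1c21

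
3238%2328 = 910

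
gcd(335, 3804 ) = 1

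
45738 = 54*847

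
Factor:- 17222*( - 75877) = 2^1* 23^1 * 79^1 * 109^1 * 3299^1= 1306753694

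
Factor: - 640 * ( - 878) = 2^8*5^1 * 439^1= 561920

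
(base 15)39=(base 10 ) 54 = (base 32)1M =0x36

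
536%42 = 32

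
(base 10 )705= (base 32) m1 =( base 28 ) P5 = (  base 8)1301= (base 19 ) 1I2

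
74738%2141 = 1944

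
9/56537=9/56537  =  0.00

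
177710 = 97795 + 79915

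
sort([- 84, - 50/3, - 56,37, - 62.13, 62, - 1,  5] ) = [ - 84, - 62.13, - 56, - 50/3, - 1, 5, 37, 62]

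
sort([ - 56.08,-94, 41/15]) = [ -94, - 56.08, 41/15 ] 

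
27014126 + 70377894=97392020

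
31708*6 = 190248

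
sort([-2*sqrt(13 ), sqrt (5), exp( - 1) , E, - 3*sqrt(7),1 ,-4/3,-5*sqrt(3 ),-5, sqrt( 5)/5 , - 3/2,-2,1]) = [ - 5  *  sqrt( 3), - 3*sqrt(7), - 2*sqrt( 13) , - 5,  -  2 , - 3/2, - 4/3 , exp( - 1), sqrt ( 5) /5, 1,1, sqrt ( 5) , E ] 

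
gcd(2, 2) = 2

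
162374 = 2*81187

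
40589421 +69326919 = 109916340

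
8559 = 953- -7606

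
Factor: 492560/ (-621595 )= - 752/949 = - 2^4*13^ ( - 1) *47^1*73^( - 1) 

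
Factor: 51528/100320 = 113/220 = 2^( - 2 )*5^ (  -  1)*11^ (-1)*113^1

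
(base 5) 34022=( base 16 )953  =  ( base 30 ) 2JH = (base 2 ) 100101010011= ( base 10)2387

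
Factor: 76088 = 2^3*9511^1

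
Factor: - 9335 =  - 5^1*1867^1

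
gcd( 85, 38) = 1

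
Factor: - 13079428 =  - 2^2*307^1*10651^1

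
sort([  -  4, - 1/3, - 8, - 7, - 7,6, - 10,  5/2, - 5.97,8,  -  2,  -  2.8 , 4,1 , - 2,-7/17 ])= [ - 10, - 8 , - 7, - 7, - 5.97, - 4, - 2.8, - 2, - 2,  -  7/17, - 1/3,1,  5/2,4, 6,8] 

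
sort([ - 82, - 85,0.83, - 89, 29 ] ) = [ - 89, - 85, - 82, 0.83, 29]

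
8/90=4/45= 0.09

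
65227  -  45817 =19410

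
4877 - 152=4725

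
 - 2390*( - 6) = 14340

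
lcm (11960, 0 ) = 0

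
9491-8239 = 1252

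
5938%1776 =610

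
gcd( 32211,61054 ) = 1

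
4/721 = 4/721 = 0.01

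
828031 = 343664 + 484367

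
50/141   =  50/141 = 0.35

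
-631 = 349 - 980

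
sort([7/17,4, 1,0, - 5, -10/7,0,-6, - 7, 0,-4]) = [ - 7, - 6, - 5, - 4,  -  10/7, 0,0,0,7/17, 1,  4]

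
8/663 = 8/663 = 0.01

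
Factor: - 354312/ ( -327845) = 2664/2465 = 2^3*3^2*5^ (-1)*17^( - 1)* 29^(-1)*37^1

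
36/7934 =18/3967  =  0.00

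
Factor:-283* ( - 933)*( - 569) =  - 150238191 = - 3^1*283^1*311^1*569^1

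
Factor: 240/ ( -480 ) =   -  2^(  -  1 ) = - 1/2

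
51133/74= 690 + 73/74 = 690.99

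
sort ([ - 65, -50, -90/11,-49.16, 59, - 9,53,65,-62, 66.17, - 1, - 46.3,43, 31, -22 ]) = [  -  65, - 62 ,  -  50, - 49.16, - 46.3,-22, - 9, - 90/11, - 1, 31, 43,  53, 59, 65,66.17 ] 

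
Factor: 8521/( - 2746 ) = -2^( - 1) *1373^( - 1 )*8521^1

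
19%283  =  19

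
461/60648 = 461/60648 = 0.01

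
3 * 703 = 2109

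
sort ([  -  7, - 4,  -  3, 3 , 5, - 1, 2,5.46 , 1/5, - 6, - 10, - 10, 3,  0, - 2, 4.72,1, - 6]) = [ - 10, - 10, - 7, - 6, - 6, - 4, - 3, - 2,-1 , 0,1/5,1, 2,3, 3, 4.72, 5, 5.46] 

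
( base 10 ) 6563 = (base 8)14643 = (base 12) 396b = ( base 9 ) 10002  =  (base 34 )5N1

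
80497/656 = 122 + 465/656 = 122.71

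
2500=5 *500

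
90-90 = 0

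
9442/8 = 4721/4 = 1180.25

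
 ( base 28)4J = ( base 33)3w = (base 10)131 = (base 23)5g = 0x83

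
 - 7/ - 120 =7/120 = 0.06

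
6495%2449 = 1597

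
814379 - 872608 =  - 58229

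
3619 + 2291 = 5910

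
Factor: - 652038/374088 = - 997/572 = -2^( - 2 )*11^(-1 )*13^( -1)*997^1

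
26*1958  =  50908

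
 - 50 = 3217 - 3267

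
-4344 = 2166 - 6510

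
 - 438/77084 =-1 + 38323/38542 = -0.01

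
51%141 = 51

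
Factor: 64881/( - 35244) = -81/44 = - 2^(  -  2)* 3^4*11^(-1)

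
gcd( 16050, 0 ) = 16050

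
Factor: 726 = 2^1*3^1*11^2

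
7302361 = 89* 82049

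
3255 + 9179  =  12434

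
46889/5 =9377 + 4/5  =  9377.80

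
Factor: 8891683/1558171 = 19^( - 1)*281^1 * 31643^1*82009^( - 1) 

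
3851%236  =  75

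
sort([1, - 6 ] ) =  [ - 6,1 ]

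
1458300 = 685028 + 773272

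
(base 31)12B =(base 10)1034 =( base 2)10000001010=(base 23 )1LM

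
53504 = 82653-29149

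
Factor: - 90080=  - 2^5*5^1*563^1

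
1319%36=23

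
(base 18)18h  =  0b111100101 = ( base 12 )345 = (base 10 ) 485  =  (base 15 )225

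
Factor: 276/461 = 2^2* 3^1 *23^1*461^ ( - 1)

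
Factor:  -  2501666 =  - 2^1*193^1*6481^1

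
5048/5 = 5048/5 =1009.60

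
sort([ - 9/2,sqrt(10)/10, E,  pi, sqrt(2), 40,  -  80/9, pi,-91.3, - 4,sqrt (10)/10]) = [ - 91.3, - 80/9, -9/2, - 4, sqrt(10)/10, sqrt(10)/10,sqrt( 2 ), E, pi, pi,  40]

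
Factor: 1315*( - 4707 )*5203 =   -  32205035115 = -  3^2*5^1*11^2*43^1 * 263^1*523^1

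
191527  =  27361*7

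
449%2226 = 449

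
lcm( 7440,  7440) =7440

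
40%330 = 40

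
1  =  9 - 8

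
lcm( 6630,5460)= 92820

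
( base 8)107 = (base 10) 71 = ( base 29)2d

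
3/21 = 1/7 = 0.14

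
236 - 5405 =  - 5169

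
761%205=146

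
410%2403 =410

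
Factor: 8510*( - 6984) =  - 2^4*3^2*5^1*23^1 * 37^1*97^1 = - 59433840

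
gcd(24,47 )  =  1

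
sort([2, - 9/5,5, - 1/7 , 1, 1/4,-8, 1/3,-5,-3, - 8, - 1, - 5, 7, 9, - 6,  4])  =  [-8, - 8, -6, - 5, - 5, - 3, -9/5, - 1 , - 1/7,  1/4, 1/3,  1 , 2 , 4, 5, 7,9 ]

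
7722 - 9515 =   -  1793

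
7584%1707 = 756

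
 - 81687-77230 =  - 158917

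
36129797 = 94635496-58505699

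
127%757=127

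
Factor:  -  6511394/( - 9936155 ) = 2^1*5^ ( - 1) * 1193^1*2729^1*1987231^ ( - 1)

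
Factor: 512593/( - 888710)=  - 2^( - 1)*5^( - 1) * 181^(  -  1 )*491^( -1) *512593^1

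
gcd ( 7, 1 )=1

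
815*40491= 33000165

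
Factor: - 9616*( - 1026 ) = 9866016 = 2^5*3^3*19^1 * 601^1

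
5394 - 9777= - 4383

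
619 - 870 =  - 251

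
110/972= 55/486 = 0.11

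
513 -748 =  -235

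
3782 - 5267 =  - 1485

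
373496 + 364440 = 737936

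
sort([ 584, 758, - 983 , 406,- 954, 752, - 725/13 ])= [  -  983,- 954,  -  725/13,406, 584 , 752 , 758]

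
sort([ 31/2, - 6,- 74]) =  [ - 74,-6,31/2] 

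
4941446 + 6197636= 11139082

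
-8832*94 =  - 830208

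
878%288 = 14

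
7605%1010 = 535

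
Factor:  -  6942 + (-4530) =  - 2^4*3^1*239^1 = - 11472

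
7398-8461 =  - 1063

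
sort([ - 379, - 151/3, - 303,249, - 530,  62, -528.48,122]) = [-530, - 528.48, - 379,-303, - 151/3, 62, 122,249]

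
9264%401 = 41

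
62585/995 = 12517/199 = 62.90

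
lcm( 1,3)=3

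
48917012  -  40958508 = 7958504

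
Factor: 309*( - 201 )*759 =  - 47140731  =  - 3^3*11^1 *23^1*67^1*103^1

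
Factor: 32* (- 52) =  -2^7*13^1=- 1664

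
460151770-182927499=277224271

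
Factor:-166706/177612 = -107/114 = - 2^ ( - 1 )*3^( - 1 )*19^ (-1)*107^1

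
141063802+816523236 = 957587038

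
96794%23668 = 2122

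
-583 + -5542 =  - 6125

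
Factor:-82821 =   -  3^1*19^1*1453^1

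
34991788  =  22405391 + 12586397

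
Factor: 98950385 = 5^1*19^1*1041583^1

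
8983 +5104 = 14087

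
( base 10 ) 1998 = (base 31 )22e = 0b11111001110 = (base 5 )30443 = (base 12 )11a6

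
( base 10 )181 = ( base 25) 76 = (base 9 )221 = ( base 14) cd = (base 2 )10110101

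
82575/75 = 1101=1101.00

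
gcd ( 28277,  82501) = 1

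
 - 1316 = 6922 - 8238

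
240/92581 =240/92581 = 0.00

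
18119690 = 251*72190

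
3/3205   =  3/3205  =  0.00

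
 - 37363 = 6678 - 44041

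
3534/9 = 1178/3 = 392.67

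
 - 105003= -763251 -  - 658248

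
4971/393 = 12 + 85/131 =12.65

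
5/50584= 5/50584=0.00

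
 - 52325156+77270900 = 24945744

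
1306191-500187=806004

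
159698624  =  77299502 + 82399122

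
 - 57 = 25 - 82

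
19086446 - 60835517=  - 41749071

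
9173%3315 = 2543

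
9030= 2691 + 6339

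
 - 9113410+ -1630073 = -10743483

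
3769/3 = 1256 + 1/3 = 1256.33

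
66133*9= 595197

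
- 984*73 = - 71832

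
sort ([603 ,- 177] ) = [ - 177,603] 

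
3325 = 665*5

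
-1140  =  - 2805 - - 1665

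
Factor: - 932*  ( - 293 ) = 273076=2^2*233^1*293^1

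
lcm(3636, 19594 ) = 352692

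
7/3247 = 7/3247=0.00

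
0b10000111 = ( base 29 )4J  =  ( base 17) 7g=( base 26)55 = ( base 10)135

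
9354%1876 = 1850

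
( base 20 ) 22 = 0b101010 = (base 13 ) 33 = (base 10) 42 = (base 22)1k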